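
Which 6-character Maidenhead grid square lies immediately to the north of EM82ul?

Latitude subsquare l = 11; +1 → 12 = m.
The longitude characters are unchanged.

EM82um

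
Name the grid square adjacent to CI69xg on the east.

Longitude subsquare x = 23; +1 → 24, wraps to 0 = a, carry into square.
Longitude square 6; +1 → 7.
The latitude characters are unchanged.

CI79ag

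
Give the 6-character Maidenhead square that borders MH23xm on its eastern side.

Longitude subsquare x = 23; +1 → 24, wraps to 0 = a, carry into square.
Longitude square 2; +1 → 3.
The latitude characters are unchanged.

MH33am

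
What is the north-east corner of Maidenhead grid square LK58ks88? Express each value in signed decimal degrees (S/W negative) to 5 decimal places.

18.78750, 50.90833

Field L=11, K=10: +11·20° lon, +10·10° lat → SW at lon 40°, lat 10°.
Square 5, 8: +5·2° lon, +8·1° lat → SW at lon 50°, lat 18°.
Subsquare k=10, s=18: +10·0.0833333° lon, +18·0.0416667° lat → SW at lon 50.8333°, lat 18.75°.
Extended square 8, 8: +8·0.00833333° lon, +8·0.00416667° lat → SW at lon 50.9°, lat 18.7833°.
Cell spans 0.00833333° lon × 0.00416667° lat. NE corner is SW corner plus one full cell.
latitude 18.78750, longitude 50.90833.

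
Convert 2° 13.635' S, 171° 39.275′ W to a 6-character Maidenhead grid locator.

AI47es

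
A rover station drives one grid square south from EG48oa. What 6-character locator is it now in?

EG47ox

Latitude subsquare a = 0; −1 → -1, wraps to 23 = x, carry into square.
Latitude square 8; −1 → 7.
The longitude characters are unchanged.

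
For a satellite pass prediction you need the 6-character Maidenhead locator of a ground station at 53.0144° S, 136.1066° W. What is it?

Shift to the Maidenhead origin (180°W, 90°S): lon 43.8934, lat 36.9856.
Field: lon ⌊43.8934/20⌋ = 2 → C; lat ⌊36.9856/10⌋ = 3 → D.
Square: lon ⌊3.8934/2⌋ = 1; lat ⌊6.9856/1⌋ = 6.
Subsquare: lon ⌊1.8934/0.0833333⌋ = 22 → w; lat ⌊0.9856/0.0416667⌋ = 23 → x.

CD16wx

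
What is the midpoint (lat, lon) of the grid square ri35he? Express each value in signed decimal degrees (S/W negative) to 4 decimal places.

Field R=17, I=8: +17·20° lon, +8·10° lat → SW at lon 160°, lat -10°.
Square 3, 5: +3·2° lon, +5·1° lat → SW at lon 166°, lat -5°.
Subsquare h=7, e=4: +7·0.0833333° lon, +4·0.0416667° lat → SW at lon 166.583°, lat -4.83333°.
Cell spans 0.0833333° lon × 0.0416667° lat. Centre is SW corner plus half of each.
latitude -4.8125, longitude 166.6250.

-4.8125, 166.6250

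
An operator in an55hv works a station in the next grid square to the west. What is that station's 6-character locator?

Longitude subsquare h = 7; −1 → 6 = g.
The latitude characters are unchanged.

AN55gv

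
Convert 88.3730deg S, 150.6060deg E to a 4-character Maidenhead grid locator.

Offset from 180°W / 90°S: lon 330.61°, lat 1.63°.
Field (20°×10°, letters A–R): 330.61/20 → 16 → Q, 1.63/10 → 0 → A; chars QA.
Square (2°×1°, digits 0–9): 10.61/2 → 5, 1.63/1 → 1; chars 51.

QA51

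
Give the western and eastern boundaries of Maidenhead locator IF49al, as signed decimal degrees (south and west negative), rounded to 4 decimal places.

-12.0000, -11.9167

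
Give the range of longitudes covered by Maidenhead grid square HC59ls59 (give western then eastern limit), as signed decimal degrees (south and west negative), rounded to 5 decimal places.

Field H=7, C=2: +7·20° lon, +2·10° lat → SW at lon -40°, lat -70°.
Square 5, 9: +5·2° lon, +9·1° lat → SW at lon -30°, lat -61°.
Subsquare l=11, s=18: +11·0.0833333° lon, +18·0.0416667° lat → SW at lon -29.0833°, lat -60.25°.
Extended square 5, 9: +5·0.00833333° lon, +9·0.00416667° lat → SW at lon -29.0417°, lat -60.2125°.
Cell spans 0.00833333° lon × 0.00416667° lat.
west -29.04167, east -29.03333.

-29.04167, -29.03333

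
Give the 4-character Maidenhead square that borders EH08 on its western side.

DH98

Longitude square 0; −1 → -1, wraps to 9, carry into field.
Longitude field E = 4; −1 → 3 = D.
The latitude characters are unchanged.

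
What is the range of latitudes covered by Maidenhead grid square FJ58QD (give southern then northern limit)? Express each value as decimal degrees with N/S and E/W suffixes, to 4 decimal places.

8.1250° N, 8.1667° N

Field F=5, J=9: +5·20° lon, +9·10° lat → SW at lon -80°, lat 0°.
Square 5, 8: +5·2° lon, +8·1° lat → SW at lon -70°, lat 8°.
Subsquare q=16, d=3: +16·0.0833333° lon, +3·0.0416667° lat → SW at lon -68.6667°, lat 8.125°.
Cell spans 0.0833333° lon × 0.0416667° lat.
south 8.1250° N, north 8.1667° N.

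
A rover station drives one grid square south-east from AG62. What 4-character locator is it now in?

AG71

Longitude square 6; +1 → 7.
Latitude square 2; −1 → 1.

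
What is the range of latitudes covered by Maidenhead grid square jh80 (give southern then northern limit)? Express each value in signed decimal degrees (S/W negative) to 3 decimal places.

-20.000, -19.000

Field J=9, H=7: +9·20° lon, +7·10° lat → SW at lon 0°, lat -20°.
Square 8, 0: +8·2° lon, +0·1° lat → SW at lon 16°, lat -20°.
Cell spans 2° lon × 1° lat.
south -20.000, north -19.000.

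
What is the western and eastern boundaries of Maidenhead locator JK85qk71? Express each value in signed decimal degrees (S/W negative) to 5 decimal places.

17.39167, 17.40000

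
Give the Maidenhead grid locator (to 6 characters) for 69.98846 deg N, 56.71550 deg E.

LP89ix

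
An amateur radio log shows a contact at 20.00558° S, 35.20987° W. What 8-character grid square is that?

Offset from 180°W / 90°S: lon 144.79013°, lat 69.99442°.
Field: 144.79013/20 → 7 → H, 69.99442/10 → 6 → G; chars HG.
Square: 4.79013/2 → 2, 9.99442/1 → 9; chars 29.
Subsquare: 0.79013/0.0833333 → 9 → j, 0.99442/0.0416667 → 23 → x; chars jx.
Extended square: 0.04013/0.00833333 → 4, 0.03609/0.00416667 → 8; chars 48.

HG29jx48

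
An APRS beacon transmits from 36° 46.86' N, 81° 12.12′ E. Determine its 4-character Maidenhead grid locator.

Add 180° to longitude and 90° to latitude: 261.20, 126.78.
Field: lon ⌊261.20/20⌋ = 13 → N; lat ⌊126.78/10⌋ = 12 → M.
Square: lon ⌊1.20/2⌋ = 0; lat ⌊6.78/1⌋ = 6.

NM06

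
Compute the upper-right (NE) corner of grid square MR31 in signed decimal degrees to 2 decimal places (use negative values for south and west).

Field M=12, R=17: +12·20° lon, +17·10° lat → SW at lon 60°, lat 80°.
Square 3, 1: +3·2° lon, +1·1° lat → SW at lon 66°, lat 81°.
Cell spans 2° lon × 1° lat. NE corner is SW corner plus one full cell.
latitude 82.00, longitude 68.00.

82.00, 68.00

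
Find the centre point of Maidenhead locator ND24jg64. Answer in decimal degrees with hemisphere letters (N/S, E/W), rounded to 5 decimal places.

55.73125° S, 84.80417° E

Field N=13, D=3: +13·20° lon, +3·10° lat → SW at lon 80°, lat -60°.
Square 2, 4: +2·2° lon, +4·1° lat → SW at lon 84°, lat -56°.
Subsquare j=9, g=6: +9·0.0833333° lon, +6·0.0416667° lat → SW at lon 84.75°, lat -55.75°.
Extended square 6, 4: +6·0.00833333° lon, +4·0.00416667° lat → SW at lon 84.8°, lat -55.7333°.
Cell spans 0.00833333° lon × 0.00416667° lat. Centre is SW corner plus half of each.
latitude 55.73125° S, longitude 84.80417° E.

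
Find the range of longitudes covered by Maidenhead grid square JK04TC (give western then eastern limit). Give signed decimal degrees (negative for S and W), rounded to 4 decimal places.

1.5833, 1.6667

Field J=9, K=10: +9·20° lon, +10·10° lat → SW at lon 0°, lat 10°.
Square 0, 4: +0·2° lon, +4·1° lat → SW at lon 0°, lat 14°.
Subsquare t=19, c=2: +19·0.0833333° lon, +2·0.0416667° lat → SW at lon 1.58333°, lat 14.0833°.
Cell spans 0.0833333° lon × 0.0416667° lat.
west 1.5833, east 1.6667.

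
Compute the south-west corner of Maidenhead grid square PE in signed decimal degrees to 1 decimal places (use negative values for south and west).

Field P=15, E=4: +15·20° lon, +4·10° lat → SW at lon 120°, lat -50°.
latitude -50.0, longitude 120.0.

-50.0, 120.0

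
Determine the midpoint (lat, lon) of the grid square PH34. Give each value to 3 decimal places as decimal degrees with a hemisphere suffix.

15.500° S, 127.000° E

Field P=15, H=7: +15·20° lon, +7·10° lat → SW at lon 120°, lat -20°.
Square 3, 4: +3·2° lon, +4·1° lat → SW at lon 126°, lat -16°.
Cell spans 2° lon × 1° lat. Centre is SW corner plus half of each.
latitude 15.500° S, longitude 127.000° E.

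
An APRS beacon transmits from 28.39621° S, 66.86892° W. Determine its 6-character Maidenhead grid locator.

Add 180° to longitude and 90° to latitude: 113.1311, 61.6038.
Field: lon ⌊113.1311/20⌋ = 5 → F; lat ⌊61.6038/10⌋ = 6 → G.
Square: lon ⌊13.1311/2⌋ = 6; lat ⌊1.6038/1⌋ = 1.
Subsquare: lon ⌊1.1311/0.0833333⌋ = 13 → n; lat ⌊0.6038/0.0416667⌋ = 14 → o.

FG61no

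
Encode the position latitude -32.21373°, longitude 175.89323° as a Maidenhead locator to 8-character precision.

Shift to the Maidenhead origin (180°W, 90°S): lon 355.89323, lat 57.78627.
Field: lon ⌊355.89323/20⌋ = 17 → R; lat ⌊57.78627/10⌋ = 5 → F.
Square: lon ⌊15.89323/2⌋ = 7; lat ⌊7.78627/1⌋ = 7.
Subsquare: lon ⌊1.89323/0.0833333⌋ = 22 → w; lat ⌊0.78627/0.0416667⌋ = 18 → s.
Extended square: lon ⌊0.05990/0.00833333⌋ = 7; lat ⌊0.03627/0.00416667⌋ = 8.

RF77ws78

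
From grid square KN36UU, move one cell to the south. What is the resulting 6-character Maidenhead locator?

KN36ut

Latitude subsquare u = 20; −1 → 19 = t.
The longitude characters are unchanged.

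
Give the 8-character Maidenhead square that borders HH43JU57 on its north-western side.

HH43ju48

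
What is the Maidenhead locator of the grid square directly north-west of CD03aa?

BD93xb

Longitude subsquare a = 0; −1 → -1, wraps to 23 = x, carry into square.
Longitude square 0; −1 → -1, wraps to 9, carry into field.
Longitude field C = 2; −1 → 1 = B.
Latitude subsquare a = 0; +1 → 1 = b.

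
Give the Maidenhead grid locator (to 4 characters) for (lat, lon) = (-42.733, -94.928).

Add 180° to longitude and 90° to latitude: 85.07, 47.27.
Field: 85.07/20 → 4 → E, 47.27/10 → 4 → E; chars EE.
Square: 5.07/2 → 2, 7.27/1 → 7; chars 27.

EE27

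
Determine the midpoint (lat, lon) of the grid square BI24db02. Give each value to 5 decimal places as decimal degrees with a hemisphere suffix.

5.94792° S, 155.74583° W

Field B=1, I=8: +1·20° lon, +8·10° lat → SW at lon -160°, lat -10°.
Square 2, 4: +2·2° lon, +4·1° lat → SW at lon -156°, lat -6°.
Subsquare d=3, b=1: +3·0.0833333° lon, +1·0.0416667° lat → SW at lon -155.75°, lat -5.95833°.
Extended square 0, 2: +0·0.00833333° lon, +2·0.00416667° lat → SW at lon -155.75°, lat -5.95°.
Cell spans 0.00833333° lon × 0.00416667° lat. Centre is SW corner plus half of each.
latitude 5.94792° S, longitude 155.74583° W.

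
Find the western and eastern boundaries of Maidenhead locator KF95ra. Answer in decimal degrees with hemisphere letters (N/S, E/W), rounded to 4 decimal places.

Field K=10, F=5: +10·20° lon, +5·10° lat → SW at lon 20°, lat -40°.
Square 9, 5: +9·2° lon, +5·1° lat → SW at lon 38°, lat -35°.
Subsquare r=17, a=0: +17·0.0833333° lon, +0·0.0416667° lat → SW at lon 39.4167°, lat -35°.
Cell spans 0.0833333° lon × 0.0416667° lat.
west 39.4167° E, east 39.5000° E.

39.4167° E, 39.5000° E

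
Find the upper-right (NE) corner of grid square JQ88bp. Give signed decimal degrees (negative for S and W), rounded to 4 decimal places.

78.6667, 16.1667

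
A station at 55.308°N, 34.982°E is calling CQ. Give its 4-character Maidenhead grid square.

Add 180° to longitude and 90° to latitude: 214.98, 145.31.
Field (20°×10°, letters A–R): lon ⌊214.98/20⌋ = 10 → K; lat ⌊145.31/10⌋ = 14 → O.
Square (2°×1°, digits 0–9): lon ⌊14.98/2⌋ = 7; lat ⌊5.31/1⌋ = 5.

KO75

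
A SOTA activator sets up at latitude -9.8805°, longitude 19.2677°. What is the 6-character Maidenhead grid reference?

JI90pc

Shift to the Maidenhead origin (180°W, 90°S): lon 199.2677, lat 80.1195.
Field: 199.2677/20 → 9 → J, 80.1195/10 → 8 → I; chars JI.
Square: 19.2677/2 → 9, 0.1195/1 → 0; chars 90.
Subsquare: 1.2677/0.0833333 → 15 → p, 0.1195/0.0416667 → 2 → c; chars pc.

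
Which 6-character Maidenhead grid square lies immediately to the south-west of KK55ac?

KK45xb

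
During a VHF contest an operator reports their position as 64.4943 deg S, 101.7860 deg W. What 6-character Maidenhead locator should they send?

DC95cm

Shift to the Maidenhead origin (180°W, 90°S): lon 78.2140, lat 25.5057.
Field: lon ⌊78.2140/20⌋ = 3 → D; lat ⌊25.5057/10⌋ = 2 → C.
Square: lon ⌊18.2140/2⌋ = 9; lat ⌊5.5057/1⌋ = 5.
Subsquare: lon ⌊0.2140/0.0833333⌋ = 2 → c; lat ⌊0.5057/0.0416667⌋ = 12 → m.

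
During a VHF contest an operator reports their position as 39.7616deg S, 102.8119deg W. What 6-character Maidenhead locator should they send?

Add 180° to longitude and 90° to latitude: 77.1881, 50.2384.
Field: lon ⌊77.1881/20⌋ = 3 → D; lat ⌊50.2384/10⌋ = 5 → F.
Square: lon ⌊17.1881/2⌋ = 8; lat ⌊0.2384/1⌋ = 0.
Subsquare: lon ⌊1.1881/0.0833333⌋ = 14 → o; lat ⌊0.2384/0.0416667⌋ = 5 → f.

DF80of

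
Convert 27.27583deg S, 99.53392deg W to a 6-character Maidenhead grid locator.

Offset from 180°W / 90°S: lon 80.4661°, lat 62.7242°.
Field (20°×10°, letters A–R): 80.4661/20 → 4 → E, 62.7242/10 → 6 → G; chars EG.
Square (2°×1°, digits 0–9): 0.4661/2 → 0, 2.7242/1 → 2; chars 02.
Subsquare (5′×2.5′, letters a–x): 0.4661/0.0833333 → 5 → f, 0.7242/0.0416667 → 17 → r; chars fr.

EG02fr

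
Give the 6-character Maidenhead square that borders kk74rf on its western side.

Longitude subsquare r = 17; −1 → 16 = q.
The latitude characters are unchanged.

KK74qf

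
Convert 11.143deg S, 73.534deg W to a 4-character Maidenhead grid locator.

FH38

Offset from 180°W / 90°S: lon 106.47°, lat 78.86°.
Field: 106.47/20 → 5 → F, 78.86/10 → 7 → H; chars FH.
Square: 6.47/2 → 3, 8.86/1 → 8; chars 38.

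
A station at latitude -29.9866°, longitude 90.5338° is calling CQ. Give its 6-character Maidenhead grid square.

Shift to the Maidenhead origin (180°W, 90°S): lon 270.5338, lat 60.0134.
Field: lon ⌊270.5338/20⌋ = 13 → N; lat ⌊60.0134/10⌋ = 6 → G.
Square: lon ⌊10.5338/2⌋ = 5; lat ⌊0.0134/1⌋ = 0.
Subsquare: lon ⌊0.5338/0.0833333⌋ = 6 → g; lat ⌊0.0134/0.0416667⌋ = 0 → a.

NG50ga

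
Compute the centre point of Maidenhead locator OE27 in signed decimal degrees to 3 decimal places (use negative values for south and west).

-42.500, 105.000

Field O=14, E=4: +14·20° lon, +4·10° lat → SW at lon 100°, lat -50°.
Square 2, 7: +2·2° lon, +7·1° lat → SW at lon 104°, lat -43°.
Cell spans 2° lon × 1° lat. Centre is SW corner plus half of each.
latitude -42.500, longitude 105.000.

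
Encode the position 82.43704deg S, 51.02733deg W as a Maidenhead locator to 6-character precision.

GA47ln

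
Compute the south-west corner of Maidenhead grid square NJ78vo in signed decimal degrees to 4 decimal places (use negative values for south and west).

8.5833, 95.7500

Field N=13, J=9: +13·20° lon, +9·10° lat → SW at lon 80°, lat 0°.
Square 7, 8: +7·2° lon, +8·1° lat → SW at lon 94°, lat 8°.
Subsquare v=21, o=14: +21·0.0833333° lon, +14·0.0416667° lat → SW at lon 95.75°, lat 8.58333°.
latitude 8.5833, longitude 95.7500.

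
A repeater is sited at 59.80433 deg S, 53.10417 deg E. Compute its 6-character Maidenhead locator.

Add 180° to longitude and 90° to latitude: 233.1042, 30.1957.
Field: 233.1042/20 → 11 → L, 30.1957/10 → 3 → D; chars LD.
Square: 13.1042/2 → 6, 0.1957/1 → 0; chars 60.
Subsquare: 1.1042/0.0833333 → 13 → n, 0.1957/0.0416667 → 4 → e; chars ne.

LD60ne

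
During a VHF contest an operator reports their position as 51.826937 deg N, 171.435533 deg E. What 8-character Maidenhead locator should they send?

Add 180° to longitude and 90° to latitude: 351.43553, 141.82694.
Field: 351.43553/20 → 17 → R, 141.82694/10 → 14 → O; chars RO.
Square: 11.43553/2 → 5, 1.82694/1 → 1; chars 51.
Subsquare: 1.43553/0.0833333 → 17 → r, 0.82694/0.0416667 → 19 → t; chars rt.
Extended square: 0.01887/0.00833333 → 2, 0.03527/0.00416667 → 8; chars 28.

RO51rt28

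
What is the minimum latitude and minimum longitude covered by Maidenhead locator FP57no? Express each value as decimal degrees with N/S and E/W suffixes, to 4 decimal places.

Field F=5, P=15: +5·20° lon, +15·10° lat → SW at lon -80°, lat 60°.
Square 5, 7: +5·2° lon, +7·1° lat → SW at lon -70°, lat 67°.
Subsquare n=13, o=14: +13·0.0833333° lon, +14·0.0416667° lat → SW at lon -68.9167°, lat 67.5833°.
latitude 67.5833° N, longitude 68.9167° W.

67.5833° N, 68.9167° W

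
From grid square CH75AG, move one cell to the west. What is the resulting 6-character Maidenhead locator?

CH65xg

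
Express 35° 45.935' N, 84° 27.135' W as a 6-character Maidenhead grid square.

EM75ss

Offset from 180°W / 90°S: lon 95.5477°, lat 125.7656°.
Field (20°×10°, letters A–R): lon ⌊95.5477/20⌋ = 4 → E; lat ⌊125.7656/10⌋ = 12 → M.
Square (2°×1°, digits 0–9): lon ⌊15.5477/2⌋ = 7; lat ⌊5.7656/1⌋ = 5.
Subsquare (5′×2.5′, letters a–x): lon ⌊1.5477/0.0833333⌋ = 18 → s; lat ⌊0.7656/0.0416667⌋ = 18 → s.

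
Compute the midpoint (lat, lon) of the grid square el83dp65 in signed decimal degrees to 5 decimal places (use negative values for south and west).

23.64792, -83.69583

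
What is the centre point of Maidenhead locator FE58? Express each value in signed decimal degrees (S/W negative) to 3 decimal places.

-41.500, -69.000

Field F=5, E=4: +5·20° lon, +4·10° lat → SW at lon -80°, lat -50°.
Square 5, 8: +5·2° lon, +8·1° lat → SW at lon -70°, lat -42°.
Cell spans 2° lon × 1° lat. Centre is SW corner plus half of each.
latitude -41.500, longitude -69.000.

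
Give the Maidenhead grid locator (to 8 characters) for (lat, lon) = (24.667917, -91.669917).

EL44dq90

Offset from 180°W / 90°S: lon 88.33008°, lat 114.66792°.
Field: 88.33008/20 → 4 → E, 114.66792/10 → 11 → L; chars EL.
Square: 8.33008/2 → 4, 4.66792/1 → 4; chars 44.
Subsquare: 0.33008/0.0833333 → 3 → d, 0.66792/0.0416667 → 16 → q; chars dq.
Extended square: 0.08008/0.00833333 → 9, 0.00125/0.00416667 → 0; chars 90.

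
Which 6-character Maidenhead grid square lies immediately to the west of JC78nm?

JC78mm

Longitude subsquare n = 13; −1 → 12 = m.
The latitude characters are unchanged.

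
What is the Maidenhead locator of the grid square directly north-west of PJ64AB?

Longitude subsquare a = 0; −1 → -1, wraps to 23 = x, carry into square.
Longitude square 6; −1 → 5.
Latitude subsquare b = 1; +1 → 2 = c.

PJ54xc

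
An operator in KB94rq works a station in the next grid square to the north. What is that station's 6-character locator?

Latitude subsquare q = 16; +1 → 17 = r.
The longitude characters are unchanged.

KB94rr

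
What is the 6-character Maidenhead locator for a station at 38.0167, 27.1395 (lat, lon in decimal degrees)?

KM38na

Offset from 180°W / 90°S: lon 207.1395°, lat 128.0167°.
Field (20°×10°, letters A–R): 207.1395/20 → 10 → K, 128.0167/10 → 12 → M; chars KM.
Square (2°×1°, digits 0–9): 7.1395/2 → 3, 8.0167/1 → 8; chars 38.
Subsquare (5′×2.5′, letters a–x): 1.1395/0.0833333 → 13 → n, 0.0167/0.0416667 → 0 → a; chars na.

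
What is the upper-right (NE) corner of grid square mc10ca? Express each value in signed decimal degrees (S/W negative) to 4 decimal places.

Field M=12, C=2: +12·20° lon, +2·10° lat → SW at lon 60°, lat -70°.
Square 1, 0: +1·2° lon, +0·1° lat → SW at lon 62°, lat -70°.
Subsquare c=2, a=0: +2·0.0833333° lon, +0·0.0416667° lat → SW at lon 62.1667°, lat -70°.
Cell spans 0.0833333° lon × 0.0416667° lat. NE corner is SW corner plus one full cell.
latitude -69.9583, longitude 62.2500.

-69.9583, 62.2500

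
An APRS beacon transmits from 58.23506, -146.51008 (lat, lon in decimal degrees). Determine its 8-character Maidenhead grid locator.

BO68rf86

Add 180° to longitude and 90° to latitude: 33.48992, 148.23506.
Field (20°×10°, letters A–R): lon ⌊33.48992/20⌋ = 1 → B; lat ⌊148.23506/10⌋ = 14 → O.
Square (2°×1°, digits 0–9): lon ⌊13.48992/2⌋ = 6; lat ⌊8.23506/1⌋ = 8.
Subsquare (5′×2.5′, letters a–x): lon ⌊1.48992/0.0833333⌋ = 17 → r; lat ⌊0.23506/0.0416667⌋ = 5 → f.
Extended square (30″×15″, digits 0–9): lon ⌊0.07325/0.00833333⌋ = 8; lat ⌊0.02673/0.00416667⌋ = 6.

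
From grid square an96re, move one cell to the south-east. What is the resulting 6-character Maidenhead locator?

AN96sd

Longitude subsquare r = 17; +1 → 18 = s.
Latitude subsquare e = 4; −1 → 3 = d.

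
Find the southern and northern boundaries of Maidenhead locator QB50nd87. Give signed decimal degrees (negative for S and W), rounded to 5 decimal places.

-79.84583, -79.84167

Field Q=16, B=1: +16·20° lon, +1·10° lat → SW at lon 140°, lat -80°.
Square 5, 0: +5·2° lon, +0·1° lat → SW at lon 150°, lat -80°.
Subsquare n=13, d=3: +13·0.0833333° lon, +3·0.0416667° lat → SW at lon 151.083°, lat -79.875°.
Extended square 8, 7: +8·0.00833333° lon, +7·0.00416667° lat → SW at lon 151.15°, lat -79.8458°.
Cell spans 0.00833333° lon × 0.00416667° lat.
south -79.84583, north -79.84167.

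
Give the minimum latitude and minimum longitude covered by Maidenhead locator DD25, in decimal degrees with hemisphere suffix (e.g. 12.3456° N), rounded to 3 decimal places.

Field D=3, D=3: +3·20° lon, +3·10° lat → SW at lon -120°, lat -60°.
Square 2, 5: +2·2° lon, +5·1° lat → SW at lon -116°, lat -55°.
latitude 55.000° S, longitude 116.000° W.

55.000° S, 116.000° W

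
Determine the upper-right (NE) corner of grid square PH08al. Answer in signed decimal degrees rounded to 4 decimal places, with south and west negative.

-11.5000, 120.0833

Field P=15, H=7: +15·20° lon, +7·10° lat → SW at lon 120°, lat -20°.
Square 0, 8: +0·2° lon, +8·1° lat → SW at lon 120°, lat -12°.
Subsquare a=0, l=11: +0·0.0833333° lon, +11·0.0416667° lat → SW at lon 120°, lat -11.5417°.
Cell spans 0.0833333° lon × 0.0416667° lat. NE corner is SW corner plus one full cell.
latitude -11.5000, longitude 120.0833.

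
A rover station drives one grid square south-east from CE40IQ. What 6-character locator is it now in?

Longitude subsquare i = 8; +1 → 9 = j.
Latitude subsquare q = 16; −1 → 15 = p.

CE40jp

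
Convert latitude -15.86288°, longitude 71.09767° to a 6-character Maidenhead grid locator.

Add 180° to longitude and 90° to latitude: 251.0977, 74.1371.
Field (20°×10°, letters A–R): lon ⌊251.0977/20⌋ = 12 → M; lat ⌊74.1371/10⌋ = 7 → H.
Square (2°×1°, digits 0–9): lon ⌊11.0977/2⌋ = 5; lat ⌊4.1371/1⌋ = 4.
Subsquare (5′×2.5′, letters a–x): lon ⌊1.0977/0.0833333⌋ = 13 → n; lat ⌊0.1371/0.0416667⌋ = 3 → d.

MH54nd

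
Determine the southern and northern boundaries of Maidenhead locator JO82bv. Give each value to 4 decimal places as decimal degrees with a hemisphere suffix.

Field J=9, O=14: +9·20° lon, +14·10° lat → SW at lon 0°, lat 50°.
Square 8, 2: +8·2° lon, +2·1° lat → SW at lon 16°, lat 52°.
Subsquare b=1, v=21: +1·0.0833333° lon, +21·0.0416667° lat → SW at lon 16.0833°, lat 52.875°.
Cell spans 0.0833333° lon × 0.0416667° lat.
south 52.8750° N, north 52.9167° N.

52.8750° N, 52.9167° N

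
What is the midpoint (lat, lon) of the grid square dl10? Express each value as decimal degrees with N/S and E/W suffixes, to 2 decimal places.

Field D=3, L=11: +3·20° lon, +11·10° lat → SW at lon -120°, lat 20°.
Square 1, 0: +1·2° lon, +0·1° lat → SW at lon -118°, lat 20°.
Cell spans 2° lon × 1° lat. Centre is SW corner plus half of each.
latitude 20.50° N, longitude 117.00° W.

20.50° N, 117.00° W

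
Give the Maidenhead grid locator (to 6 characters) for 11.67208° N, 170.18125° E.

RK51cq

Offset from 180°W / 90°S: lon 350.1812°, lat 101.6721°.
Field: lon ⌊350.1812/20⌋ = 17 → R; lat ⌊101.6721/10⌋ = 10 → K.
Square: lon ⌊10.1812/2⌋ = 5; lat ⌊1.6721/1⌋ = 1.
Subsquare: lon ⌊0.1812/0.0833333⌋ = 2 → c; lat ⌊0.6721/0.0416667⌋ = 16 → q.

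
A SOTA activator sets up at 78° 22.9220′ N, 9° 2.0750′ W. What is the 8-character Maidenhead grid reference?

Shift to the Maidenhead origin (180°W, 90°S): lon 170.96542, lat 168.38203.
Field (20°×10°, letters A–R): lon ⌊170.96542/20⌋ = 8 → I; lat ⌊168.38203/10⌋ = 16 → Q.
Square (2°×1°, digits 0–9): lon ⌊10.96542/2⌋ = 5; lat ⌊8.38203/1⌋ = 8.
Subsquare (5′×2.5′, letters a–x): lon ⌊0.96542/0.0833333⌋ = 11 → l; lat ⌊0.38203/0.0416667⌋ = 9 → j.
Extended square (30″×15″, digits 0–9): lon ⌊0.04875/0.00833333⌋ = 5; lat ⌊0.00703/0.00416667⌋ = 1.

IQ58lj51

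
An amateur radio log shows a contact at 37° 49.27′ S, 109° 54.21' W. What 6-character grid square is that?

DF52be

Offset from 180°W / 90°S: lon 70.0965°, lat 52.1788°.
Field: 70.0965/20 → 3 → D, 52.1788/10 → 5 → F; chars DF.
Square: 10.0965/2 → 5, 2.1788/1 → 2; chars 52.
Subsquare: 0.0965/0.0833333 → 1 → b, 0.1788/0.0416667 → 4 → e; chars be.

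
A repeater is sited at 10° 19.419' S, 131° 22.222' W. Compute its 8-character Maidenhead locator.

CH49hq52

Add 180° to longitude and 90° to latitude: 48.62963, 79.67635.
Field (20°×10°, letters A–R): 48.62963/20 → 2 → C, 79.67635/10 → 7 → H; chars CH.
Square (2°×1°, digits 0–9): 8.62963/2 → 4, 9.67635/1 → 9; chars 49.
Subsquare (5′×2.5′, letters a–x): 0.62963/0.0833333 → 7 → h, 0.67635/0.0416667 → 16 → q; chars hq.
Extended square (30″×15″, digits 0–9): 0.04630/0.00833333 → 5, 0.00968/0.00416667 → 2; chars 52.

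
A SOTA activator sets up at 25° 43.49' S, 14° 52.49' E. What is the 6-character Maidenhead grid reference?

JG74kg

Shift to the Maidenhead origin (180°W, 90°S): lon 194.8748, lat 64.2752.
Field: 194.8748/20 → 9 → J, 64.2752/10 → 6 → G; chars JG.
Square: 14.8748/2 → 7, 4.2752/1 → 4; chars 74.
Subsquare: 0.8748/0.0833333 → 10 → k, 0.2752/0.0416667 → 6 → g; chars kg.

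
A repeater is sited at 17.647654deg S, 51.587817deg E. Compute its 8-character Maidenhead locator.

LH52ti04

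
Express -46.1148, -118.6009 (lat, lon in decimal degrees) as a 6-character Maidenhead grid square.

DE03qv

Offset from 180°W / 90°S: lon 61.3991°, lat 43.8852°.
Field (20°×10°, letters A–R): lon ⌊61.3991/20⌋ = 3 → D; lat ⌊43.8852/10⌋ = 4 → E.
Square (2°×1°, digits 0–9): lon ⌊1.3991/2⌋ = 0; lat ⌊3.8852/1⌋ = 3.
Subsquare (5′×2.5′, letters a–x): lon ⌊1.3991/0.0833333⌋ = 16 → q; lat ⌊0.8852/0.0416667⌋ = 21 → v.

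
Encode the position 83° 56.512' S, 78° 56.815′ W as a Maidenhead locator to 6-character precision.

FA06mb

Add 180° to longitude and 90° to latitude: 101.0531, 6.0581.
Field: lon ⌊101.0531/20⌋ = 5 → F; lat ⌊6.0581/10⌋ = 0 → A.
Square: lon ⌊1.0531/2⌋ = 0; lat ⌊6.0581/1⌋ = 6.
Subsquare: lon ⌊1.0531/0.0833333⌋ = 12 → m; lat ⌊0.0581/0.0416667⌋ = 1 → b.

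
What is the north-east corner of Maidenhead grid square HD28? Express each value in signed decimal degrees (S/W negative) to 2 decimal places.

-51.00, -34.00

Field H=7, D=3: +7·20° lon, +3·10° lat → SW at lon -40°, lat -60°.
Square 2, 8: +2·2° lon, +8·1° lat → SW at lon -36°, lat -52°.
Cell spans 2° lon × 1° lat. NE corner is SW corner plus one full cell.
latitude -51.00, longitude -34.00.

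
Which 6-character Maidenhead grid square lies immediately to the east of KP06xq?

KP16aq

Longitude subsquare x = 23; +1 → 24, wraps to 0 = a, carry into square.
Longitude square 0; +1 → 1.
The latitude characters are unchanged.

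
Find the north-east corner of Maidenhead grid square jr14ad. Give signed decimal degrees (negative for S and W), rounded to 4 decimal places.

Field J=9, R=17: +9·20° lon, +17·10° lat → SW at lon 0°, lat 80°.
Square 1, 4: +1·2° lon, +4·1° lat → SW at lon 2°, lat 84°.
Subsquare a=0, d=3: +0·0.0833333° lon, +3·0.0416667° lat → SW at lon 2°, lat 84.125°.
Cell spans 0.0833333° lon × 0.0416667° lat. NE corner is SW corner plus one full cell.
latitude 84.1667, longitude 2.0833.

84.1667, 2.0833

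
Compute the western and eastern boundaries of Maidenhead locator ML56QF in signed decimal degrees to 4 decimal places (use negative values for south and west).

Field M=12, L=11: +12·20° lon, +11·10° lat → SW at lon 60°, lat 20°.
Square 5, 6: +5·2° lon, +6·1° lat → SW at lon 70°, lat 26°.
Subsquare q=16, f=5: +16·0.0833333° lon, +5·0.0416667° lat → SW at lon 71.3333°, lat 26.2083°.
Cell spans 0.0833333° lon × 0.0416667° lat.
west 71.3333, east 71.4167.

71.3333, 71.4167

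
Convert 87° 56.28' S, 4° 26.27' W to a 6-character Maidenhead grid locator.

IA72sb

Offset from 180°W / 90°S: lon 175.5622°, lat 2.0620°.
Field: lon ⌊175.5622/20⌋ = 8 → I; lat ⌊2.0620/10⌋ = 0 → A.
Square: lon ⌊15.5622/2⌋ = 7; lat ⌊2.0620/1⌋ = 2.
Subsquare: lon ⌊1.5622/0.0833333⌋ = 18 → s; lat ⌊0.0620/0.0416667⌋ = 1 → b.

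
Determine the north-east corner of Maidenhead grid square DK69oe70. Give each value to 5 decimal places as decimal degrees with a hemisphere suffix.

19.17083° N, 106.76667° W

Field D=3, K=10: +3·20° lon, +10·10° lat → SW at lon -120°, lat 10°.
Square 6, 9: +6·2° lon, +9·1° lat → SW at lon -108°, lat 19°.
Subsquare o=14, e=4: +14·0.0833333° lon, +4·0.0416667° lat → SW at lon -106.833°, lat 19.1667°.
Extended square 7, 0: +7·0.00833333° lon, +0·0.00416667° lat → SW at lon -106.775°, lat 19.1667°.
Cell spans 0.00833333° lon × 0.00416667° lat. NE corner is SW corner plus one full cell.
latitude 19.17083° N, longitude 106.76667° W.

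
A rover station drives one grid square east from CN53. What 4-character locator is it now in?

CN63

Longitude square 5; +1 → 6.
The latitude characters are unchanged.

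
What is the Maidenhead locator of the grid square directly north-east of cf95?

DF06

Longitude square 9; +1 → 10, wraps to 0, carry into field.
Longitude field C = 2; +1 → 3 = D.
Latitude square 5; +1 → 6.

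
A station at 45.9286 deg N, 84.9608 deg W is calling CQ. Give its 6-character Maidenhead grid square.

EN75mw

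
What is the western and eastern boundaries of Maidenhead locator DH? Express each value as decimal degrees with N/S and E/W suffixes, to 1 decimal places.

120.0° W, 100.0° W

Field D=3, H=7: +3·20° lon, +7·10° lat → SW at lon -120°, lat -20°.
Cell spans 20° lon × 10° lat.
west 120.0° W, east 100.0° W.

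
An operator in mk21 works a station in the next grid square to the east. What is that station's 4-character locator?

MK31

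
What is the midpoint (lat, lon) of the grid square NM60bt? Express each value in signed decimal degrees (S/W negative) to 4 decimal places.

30.8125, 92.1250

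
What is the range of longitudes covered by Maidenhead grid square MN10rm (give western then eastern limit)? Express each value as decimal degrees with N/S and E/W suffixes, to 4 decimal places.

Field M=12, N=13: +12·20° lon, +13·10° lat → SW at lon 60°, lat 40°.
Square 1, 0: +1·2° lon, +0·1° lat → SW at lon 62°, lat 40°.
Subsquare r=17, m=12: +17·0.0833333° lon, +12·0.0416667° lat → SW at lon 63.4167°, lat 40.5°.
Cell spans 0.0833333° lon × 0.0416667° lat.
west 63.4167° E, east 63.5000° E.

63.4167° E, 63.5000° E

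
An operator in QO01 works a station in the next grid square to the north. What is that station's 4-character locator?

QO02

Latitude square 1; +1 → 2.
The longitude characters are unchanged.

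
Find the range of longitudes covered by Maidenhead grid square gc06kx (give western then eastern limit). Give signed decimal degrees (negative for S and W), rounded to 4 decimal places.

Field G=6, C=2: +6·20° lon, +2·10° lat → SW at lon -60°, lat -70°.
Square 0, 6: +0·2° lon, +6·1° lat → SW at lon -60°, lat -64°.
Subsquare k=10, x=23: +10·0.0833333° lon, +23·0.0416667° lat → SW at lon -59.1667°, lat -63.0417°.
Cell spans 0.0833333° lon × 0.0416667° lat.
west -59.1667, east -59.0833.

-59.1667, -59.0833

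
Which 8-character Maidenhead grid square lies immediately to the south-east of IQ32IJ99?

Longitude extended square 9; +1 → 10, wraps to 0, carry into subsquare.
Longitude subsquare i = 8; +1 → 9 = j.
Latitude extended square 9; −1 → 8.

IQ32jj08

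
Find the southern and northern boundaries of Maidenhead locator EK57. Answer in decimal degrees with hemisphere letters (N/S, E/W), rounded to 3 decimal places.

Field E=4, K=10: +4·20° lon, +10·10° lat → SW at lon -100°, lat 10°.
Square 5, 7: +5·2° lon, +7·1° lat → SW at lon -90°, lat 17°.
Cell spans 2° lon × 1° lat.
south 17.000° N, north 18.000° N.

17.000° N, 18.000° N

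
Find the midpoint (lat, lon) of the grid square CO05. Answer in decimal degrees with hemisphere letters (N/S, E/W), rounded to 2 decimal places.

55.50° N, 139.00° W

Field C=2, O=14: +2·20° lon, +14·10° lat → SW at lon -140°, lat 50°.
Square 0, 5: +0·2° lon, +5·1° lat → SW at lon -140°, lat 55°.
Cell spans 2° lon × 1° lat. Centre is SW corner plus half of each.
latitude 55.50° N, longitude 139.00° W.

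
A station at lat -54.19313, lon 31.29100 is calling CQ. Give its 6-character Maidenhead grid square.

KD55pt

Add 180° to longitude and 90° to latitude: 211.2910, 35.8069.
Field: 211.2910/20 → 10 → K, 35.8069/10 → 3 → D; chars KD.
Square: 11.2910/2 → 5, 5.8069/1 → 5; chars 55.
Subsquare: 1.2910/0.0833333 → 15 → p, 0.8069/0.0416667 → 19 → t; chars pt.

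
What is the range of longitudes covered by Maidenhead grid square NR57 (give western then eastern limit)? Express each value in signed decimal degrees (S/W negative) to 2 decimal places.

90.00, 92.00

Field N=13, R=17: +13·20° lon, +17·10° lat → SW at lon 80°, lat 80°.
Square 5, 7: +5·2° lon, +7·1° lat → SW at lon 90°, lat 87°.
Cell spans 2° lon × 1° lat.
west 90.00, east 92.00.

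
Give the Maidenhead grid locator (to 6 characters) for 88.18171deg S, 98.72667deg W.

Offset from 180°W / 90°S: lon 81.2733°, lat 1.8183°.
Field: lon ⌊81.2733/20⌋ = 4 → E; lat ⌊1.8183/10⌋ = 0 → A.
Square: lon ⌊1.2733/2⌋ = 0; lat ⌊1.8183/1⌋ = 1.
Subsquare: lon ⌊1.2733/0.0833333⌋ = 15 → p; lat ⌊0.8183/0.0416667⌋ = 19 → t.

EA01pt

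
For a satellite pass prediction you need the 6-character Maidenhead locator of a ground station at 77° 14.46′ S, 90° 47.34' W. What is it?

Offset from 180°W / 90°S: lon 89.2110°, lat 12.7590°.
Field: lon ⌊89.2110/20⌋ = 4 → E; lat ⌊12.7590/10⌋ = 1 → B.
Square: lon ⌊9.2110/2⌋ = 4; lat ⌊2.7590/1⌋ = 2.
Subsquare: lon ⌊1.2110/0.0833333⌋ = 14 → o; lat ⌊0.7590/0.0416667⌋ = 18 → s.

EB42os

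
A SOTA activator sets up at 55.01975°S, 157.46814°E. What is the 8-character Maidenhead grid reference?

QD84rx65

Add 180° to longitude and 90° to latitude: 337.46814, 34.98025.
Field: 337.46814/20 → 16 → Q, 34.98025/10 → 3 → D; chars QD.
Square: 17.46814/2 → 8, 4.98025/1 → 4; chars 84.
Subsquare: 1.46814/0.0833333 → 17 → r, 0.98025/0.0416667 → 23 → x; chars rx.
Extended square: 0.05147/0.00833333 → 6, 0.02192/0.00416667 → 5; chars 65.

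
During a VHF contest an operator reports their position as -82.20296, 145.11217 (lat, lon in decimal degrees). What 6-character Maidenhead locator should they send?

QA27nt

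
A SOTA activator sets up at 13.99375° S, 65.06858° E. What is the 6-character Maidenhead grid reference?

Shift to the Maidenhead origin (180°W, 90°S): lon 245.0686, lat 76.0062.
Field: lon ⌊245.0686/20⌋ = 12 → M; lat ⌊76.0062/10⌋ = 7 → H.
Square: lon ⌊5.0686/2⌋ = 2; lat ⌊6.0062/1⌋ = 6.
Subsquare: lon ⌊1.0686/0.0833333⌋ = 12 → m; lat ⌊0.0062/0.0416667⌋ = 0 → a.

MH26ma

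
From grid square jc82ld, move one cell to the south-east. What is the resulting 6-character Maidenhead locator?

JC82mc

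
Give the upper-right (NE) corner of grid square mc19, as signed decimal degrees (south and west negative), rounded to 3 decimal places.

Field M=12, C=2: +12·20° lon, +2·10° lat → SW at lon 60°, lat -70°.
Square 1, 9: +1·2° lon, +9·1° lat → SW at lon 62°, lat -61°.
Cell spans 2° lon × 1° lat. NE corner is SW corner plus one full cell.
latitude -60.000, longitude 64.000.

-60.000, 64.000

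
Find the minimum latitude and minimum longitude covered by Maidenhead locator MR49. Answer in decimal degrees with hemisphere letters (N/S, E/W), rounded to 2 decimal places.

89.00° N, 68.00° E

Field M=12, R=17: +12·20° lon, +17·10° lat → SW at lon 60°, lat 80°.
Square 4, 9: +4·2° lon, +9·1° lat → SW at lon 68°, lat 89°.
latitude 89.00° N, longitude 68.00° E.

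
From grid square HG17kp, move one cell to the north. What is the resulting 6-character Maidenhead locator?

HG17kq

Latitude subsquare p = 15; +1 → 16 = q.
The longitude characters are unchanged.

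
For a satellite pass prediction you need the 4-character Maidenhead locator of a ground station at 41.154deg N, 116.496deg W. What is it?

Add 180° to longitude and 90° to latitude: 63.50, 131.15.
Field: 63.50/20 → 3 → D, 131.15/10 → 13 → N; chars DN.
Square: 3.50/2 → 1, 1.15/1 → 1; chars 11.

DN11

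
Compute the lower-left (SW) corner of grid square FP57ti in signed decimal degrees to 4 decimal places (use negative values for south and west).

Field F=5, P=15: +5·20° lon, +15·10° lat → SW at lon -80°, lat 60°.
Square 5, 7: +5·2° lon, +7·1° lat → SW at lon -70°, lat 67°.
Subsquare t=19, i=8: +19·0.0833333° lon, +8·0.0416667° lat → SW at lon -68.4167°, lat 67.3333°.
latitude 67.3333, longitude -68.4167.

67.3333, -68.4167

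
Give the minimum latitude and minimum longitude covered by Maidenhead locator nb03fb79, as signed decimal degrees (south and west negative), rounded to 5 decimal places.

-76.92083, 80.47500

Field N=13, B=1: +13·20° lon, +1·10° lat → SW at lon 80°, lat -80°.
Square 0, 3: +0·2° lon, +3·1° lat → SW at lon 80°, lat -77°.
Subsquare f=5, b=1: +5·0.0833333° lon, +1·0.0416667° lat → SW at lon 80.4167°, lat -76.9583°.
Extended square 7, 9: +7·0.00833333° lon, +9·0.00416667° lat → SW at lon 80.475°, lat -76.9208°.
latitude -76.92083, longitude 80.47500.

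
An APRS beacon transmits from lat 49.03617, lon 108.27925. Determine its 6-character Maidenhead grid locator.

ON49da

Offset from 180°W / 90°S: lon 288.2792°, lat 139.0362°.
Field: 288.2792/20 → 14 → O, 139.0362/10 → 13 → N; chars ON.
Square: 8.2792/2 → 4, 9.0362/1 → 9; chars 49.
Subsquare: 0.2792/0.0833333 → 3 → d, 0.0362/0.0416667 → 0 → a; chars da.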